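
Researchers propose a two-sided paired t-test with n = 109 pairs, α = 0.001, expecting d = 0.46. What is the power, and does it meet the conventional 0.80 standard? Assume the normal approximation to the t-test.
Power ≈ 0.93; the study is adequately powered (power ≥ 0.80)

Power calculation (paired t-test, normal approximation):
z_β = d · √n - z_{α/2}
z_β = 0.46 · √109 - 3.291
z_β = 0.46 · 10.440 - 3.291
z_β = 1.512

Power = Φ(z_β) = Φ(1.512) ≈ 0.935

Effect size d = 0.46 is small by Cohen's convention (0.2/0.5/0.8).

Threshold: power ≥ 0.80 is conventionally adequate.
Power ≈ 0.93 → the study is adequately powered (power ≥ 0.80).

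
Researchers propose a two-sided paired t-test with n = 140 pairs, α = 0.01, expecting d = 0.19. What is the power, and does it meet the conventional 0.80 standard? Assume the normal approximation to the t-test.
Power ≈ 0.37; the study is underpowered (power < 0.80)

Power calculation (paired t-test, normal approximation):
z_β = d · √n - z_{α/2}
z_β = 0.19 · √140 - 2.576
z_β = 0.19 · 11.832 - 2.576
z_β = -0.328

Power = Φ(z_β) = Φ(-0.328) ≈ 0.372

Effect size d = 0.19 is very small by Cohen's convention (0.2/0.5/0.8).

Threshold: power ≥ 0.80 is conventionally adequate.
Power ≈ 0.37 → the study is underpowered (power < 0.80).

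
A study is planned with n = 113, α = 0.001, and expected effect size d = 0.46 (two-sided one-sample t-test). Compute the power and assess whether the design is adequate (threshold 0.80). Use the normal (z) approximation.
Power ≈ 0.95; the study is adequately powered (power ≥ 0.80)

Power calculation (one-sample t-test, normal approximation):
z_β = d · √n - z_{α/2}
z_β = 0.46 · √113 - 3.291
z_β = 0.46 · 10.630 - 3.291
z_β = 1.599

Power = Φ(z_β) = Φ(1.599) ≈ 0.945

Effect size d = 0.46 is small by Cohen's convention (0.2/0.5/0.8).

Threshold: power ≥ 0.80 is conventionally adequate.
Power ≈ 0.95 → the study is adequately powered (power ≥ 0.80).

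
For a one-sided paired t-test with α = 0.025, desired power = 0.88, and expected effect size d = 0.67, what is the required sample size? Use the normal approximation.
n = 22 pairs

Sample size formula (paired t-test, normal approximation):
n = ((z_α + z_β) / d)²

z_α = 1.960 (for α = 0.025, one-sided)
z_β = 1.175 (for power = 0.88)
d = 0.67

n = ((1.960 + 1.175) / 0.67)²
n = (4.679)²
n ≈ 21.89
Round up to the next whole number: n = 22 pairs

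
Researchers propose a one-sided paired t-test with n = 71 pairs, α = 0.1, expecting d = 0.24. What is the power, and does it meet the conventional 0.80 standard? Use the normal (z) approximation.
Power ≈ 0.77; the study is underpowered (power < 0.80)

Power calculation (paired t-test, normal approximation):
z_β = d · √n - z_α
z_β = 0.24 · √71 - 1.282
z_β = 0.24 · 8.426 - 1.282
z_β = 0.741

Power = Φ(z_β) = Φ(0.741) ≈ 0.771

Effect size d = 0.24 is small by Cohen's convention (0.2/0.5/0.8).

Threshold: power ≥ 0.80 is conventionally adequate.
Power ≈ 0.77 → the study is underpowered (power < 0.80).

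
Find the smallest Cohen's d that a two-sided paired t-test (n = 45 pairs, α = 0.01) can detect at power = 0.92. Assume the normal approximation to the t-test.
d ≈ 0.59

Minimum detectable effect (paired t-test, normal approximation):
d = (z_{α/2} + z_β) / √n
d = (2.576 + 1.405) / √45
d = 3.981 / 6.708
d ≈ 0.59

By Cohen's convention (0.2 small / 0.5 medium / 0.8 large): medium effect.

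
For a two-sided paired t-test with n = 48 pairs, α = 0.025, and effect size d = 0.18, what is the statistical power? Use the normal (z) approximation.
Power ≈ 0.16

Power calculation (paired t-test, normal approximation):
z_β = d · √n - z_{α/2}
z_β = 0.18 · √48 - 2.241
z_β = 0.18 · 6.928 - 2.241
z_β = -0.994

Power = Φ(z_β) = Φ(-0.994) ≈ 0.160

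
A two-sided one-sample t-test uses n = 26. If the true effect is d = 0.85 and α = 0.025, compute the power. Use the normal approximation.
Power ≈ 0.98

Power calculation (one-sample t-test, normal approximation):
z_β = d · √n - z_{α/2}
z_β = 0.85 · √26 - 2.241
z_β = 0.85 · 5.099 - 2.241
z_β = 2.093

Power = Φ(z_β) = Φ(2.093) ≈ 0.982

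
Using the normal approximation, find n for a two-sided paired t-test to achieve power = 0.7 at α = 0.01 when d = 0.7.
n = 20 pairs

Sample size formula (paired t-test, normal approximation):
n = ((z_{α/2} + z_β) / d)²

z_{α/2} = 2.576 (for α = 0.01, two-sided)
z_β = 0.524 (for power = 0.7)
d = 0.7

n = ((2.576 + 0.524) / 0.7)²
n = (4.429)²
n ≈ 19.62
Round up to the next whole number: n = 20 pairs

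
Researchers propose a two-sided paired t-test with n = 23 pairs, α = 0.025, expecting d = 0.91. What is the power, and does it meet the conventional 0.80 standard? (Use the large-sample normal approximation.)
Power ≈ 0.98; the study is adequately powered (power ≥ 0.80)

Power calculation (paired t-test, normal approximation):
z_β = d · √n - z_{α/2}
z_β = 0.91 · √23 - 2.241
z_β = 0.91 · 4.796 - 2.241
z_β = 2.123

Power = Φ(z_β) = Φ(2.123) ≈ 0.983

Effect size d = 0.91 is large by Cohen's convention (0.2/0.5/0.8).

Threshold: power ≥ 0.80 is conventionally adequate.
Power ≈ 0.98 → the study is adequately powered (power ≥ 0.80).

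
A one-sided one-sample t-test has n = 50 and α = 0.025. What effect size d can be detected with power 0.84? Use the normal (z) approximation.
d ≈ 0.42

Minimum detectable effect (one-sample t-test, normal approximation):
d = (z_α + z_β) / √n
d = (1.960 + 0.994) / √50
d = 2.954 / 7.071
d ≈ 0.42

By Cohen's convention (0.2 small / 0.5 medium / 0.8 large): small effect.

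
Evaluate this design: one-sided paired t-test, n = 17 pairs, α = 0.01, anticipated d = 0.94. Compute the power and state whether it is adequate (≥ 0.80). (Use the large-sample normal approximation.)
Power ≈ 0.94; the study is adequately powered (power ≥ 0.80)

Power calculation (paired t-test, normal approximation):
z_β = d · √n - z_α
z_β = 0.94 · √17 - 2.326
z_β = 0.94 · 4.123 - 2.326
z_β = 1.549

Power = Φ(z_β) = Φ(1.549) ≈ 0.939

Effect size d = 0.94 is large by Cohen's convention (0.2/0.5/0.8).

Threshold: power ≥ 0.80 is conventionally adequate.
Power ≈ 0.94 → the study is adequately powered (power ≥ 0.80).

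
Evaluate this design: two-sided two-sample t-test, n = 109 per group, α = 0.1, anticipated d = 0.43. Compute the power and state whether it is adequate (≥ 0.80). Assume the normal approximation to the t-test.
Power ≈ 0.94; the study is adequately powered (power ≥ 0.80)

Power calculation (two-sample t-test, normal approximation):
z_β = d · √(n/2) - z_{α/2}
z_β = 0.43 · √(109/2) - 1.645
z_β = 0.43 · 7.382 - 1.645
z_β = 1.530

Power = Φ(z_β) = Φ(1.530) ≈ 0.937

Effect size d = 0.43 is small by Cohen's convention (0.2/0.5/0.8).

Threshold: power ≥ 0.80 is conventionally adequate.
Power ≈ 0.94 → the study is adequately powered (power ≥ 0.80).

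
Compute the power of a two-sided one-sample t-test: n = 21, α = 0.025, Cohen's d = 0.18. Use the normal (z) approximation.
Power ≈ 0.08

Power calculation (one-sample t-test, normal approximation):
z_β = d · √n - z_{α/2}
z_β = 0.18 · √21 - 2.241
z_β = 0.18 · 4.583 - 2.241
z_β = -1.417

Power = Φ(z_β) = Φ(-1.417) ≈ 0.078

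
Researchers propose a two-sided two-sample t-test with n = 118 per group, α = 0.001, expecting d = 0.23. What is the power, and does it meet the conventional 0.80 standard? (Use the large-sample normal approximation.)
Power ≈ 0.06; the study is underpowered (power < 0.80)

Power calculation (two-sample t-test, normal approximation):
z_β = d · √(n/2) - z_{α/2}
z_β = 0.23 · √(118/2) - 3.291
z_β = 0.23 · 7.681 - 3.291
z_β = -1.524

Power = Φ(z_β) = Φ(-1.524) ≈ 0.064

Effect size d = 0.23 is small by Cohen's convention (0.2/0.5/0.8).

Threshold: power ≥ 0.80 is conventionally adequate.
Power ≈ 0.06 → the study is underpowered (power < 0.80).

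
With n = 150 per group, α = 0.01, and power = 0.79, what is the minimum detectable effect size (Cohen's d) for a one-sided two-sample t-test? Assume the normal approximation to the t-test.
d ≈ 0.36

Minimum detectable effect (two-sample t-test, normal approximation):
d = (z_α + z_β) / √(n/2)
d = (2.326 + 0.806) / √(150/2)
d = 3.133 / 8.660
d ≈ 0.36

By Cohen's convention (0.2 small / 0.5 medium / 0.8 large): small effect.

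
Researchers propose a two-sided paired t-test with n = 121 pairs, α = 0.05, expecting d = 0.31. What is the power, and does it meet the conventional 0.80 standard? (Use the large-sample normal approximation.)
Power ≈ 0.93; the study is adequately powered (power ≥ 0.80)

Power calculation (paired t-test, normal approximation):
z_β = d · √n - z_{α/2}
z_β = 0.31 · √121 - 1.960
z_β = 0.31 · 11.000 - 1.960
z_β = 1.450

Power = Φ(z_β) = Φ(1.450) ≈ 0.926

Effect size d = 0.31 is small by Cohen's convention (0.2/0.5/0.8).

Threshold: power ≥ 0.80 is conventionally adequate.
Power ≈ 0.93 → the study is adequately powered (power ≥ 0.80).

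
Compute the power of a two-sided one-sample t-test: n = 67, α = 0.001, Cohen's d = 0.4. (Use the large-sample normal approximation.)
Power ≈ 0.49

Power calculation (one-sample t-test, normal approximation):
z_β = d · √n - z_{α/2}
z_β = 0.4 · √67 - 3.291
z_β = 0.4 · 8.185 - 3.291
z_β = -0.016

Power = Φ(z_β) = Φ(-0.016) ≈ 0.493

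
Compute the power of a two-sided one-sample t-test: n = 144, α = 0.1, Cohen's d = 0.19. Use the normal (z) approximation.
Power ≈ 0.74

Power calculation (one-sample t-test, normal approximation):
z_β = d · √n - z_{α/2}
z_β = 0.19 · √144 - 1.645
z_β = 0.19 · 12.000 - 1.645
z_β = 0.635

Power = Φ(z_β) = Φ(0.635) ≈ 0.737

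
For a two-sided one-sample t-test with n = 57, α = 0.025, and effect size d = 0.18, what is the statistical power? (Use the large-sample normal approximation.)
Power ≈ 0.19

Power calculation (one-sample t-test, normal approximation):
z_β = d · √n - z_{α/2}
z_β = 0.18 · √57 - 2.241
z_β = 0.18 · 7.550 - 2.241
z_β = -0.882

Power = Φ(z_β) = Φ(-0.882) ≈ 0.189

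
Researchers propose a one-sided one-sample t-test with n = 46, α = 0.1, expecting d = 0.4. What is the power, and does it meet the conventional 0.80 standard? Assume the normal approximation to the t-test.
Power ≈ 0.92; the study is adequately powered (power ≥ 0.80)

Power calculation (one-sample t-test, normal approximation):
z_β = d · √n - z_α
z_β = 0.4 · √46 - 1.282
z_β = 0.4 · 6.782 - 1.282
z_β = 1.431

Power = Φ(z_β) = Φ(1.431) ≈ 0.924

Effect size d = 0.4 is small by Cohen's convention (0.2/0.5/0.8).

Threshold: power ≥ 0.80 is conventionally adequate.
Power ≈ 0.92 → the study is adequately powered (power ≥ 0.80).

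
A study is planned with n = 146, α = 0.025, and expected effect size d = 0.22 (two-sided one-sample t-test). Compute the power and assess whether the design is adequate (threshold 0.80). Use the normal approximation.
Power ≈ 0.66; the study is underpowered (power < 0.80)

Power calculation (one-sample t-test, normal approximation):
z_β = d · √n - z_{α/2}
z_β = 0.22 · √146 - 2.241
z_β = 0.22 · 12.083 - 2.241
z_β = 0.417

Power = Φ(z_β) = Φ(0.417) ≈ 0.662

Effect size d = 0.22 is small by Cohen's convention (0.2/0.5/0.8).

Threshold: power ≥ 0.80 is conventionally adequate.
Power ≈ 0.66 → the study is underpowered (power < 0.80).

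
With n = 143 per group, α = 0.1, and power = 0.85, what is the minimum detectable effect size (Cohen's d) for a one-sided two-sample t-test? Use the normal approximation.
d ≈ 0.27

Minimum detectable effect (two-sample t-test, normal approximation):
d = (z_α + z_β) / √(n/2)
d = (1.282 + 1.036) / √(143/2)
d = 2.318 / 8.456
d ≈ 0.27

By Cohen's convention (0.2 small / 0.5 medium / 0.8 large): small effect.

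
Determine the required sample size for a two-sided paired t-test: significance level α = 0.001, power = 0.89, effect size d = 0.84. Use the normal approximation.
n = 29 pairs

Sample size formula (paired t-test, normal approximation):
n = ((z_{α/2} + z_β) / d)²

z_{α/2} = 3.291 (for α = 0.001, two-sided)
z_β = 1.227 (for power = 0.89)
d = 0.84

n = ((3.291 + 1.227) / 0.84)²
n = (5.379)²
n ≈ 28.93
Round up to the next whole number: n = 29 pairs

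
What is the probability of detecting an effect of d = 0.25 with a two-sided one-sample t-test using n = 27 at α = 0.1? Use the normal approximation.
Power ≈ 0.36

Power calculation (one-sample t-test, normal approximation):
z_β = d · √n - z_{α/2}
z_β = 0.25 · √27 - 1.645
z_β = 0.25 · 5.196 - 1.645
z_β = -0.346

Power = Φ(z_β) = Φ(-0.346) ≈ 0.365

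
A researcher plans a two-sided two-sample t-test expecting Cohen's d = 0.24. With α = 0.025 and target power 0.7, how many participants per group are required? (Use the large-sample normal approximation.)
n = 266 per group

Sample size formula (two-sample t-test, normal approximation):
n = 2 · ((z_{α/2} + z_β) / d)²

z_{α/2} = 2.241 (for α = 0.025, two-sided)
z_β = 0.524 (for power = 0.7)
d = 0.24

n = 2 · ((2.241 + 0.524) / 0.24)²
n = 2 · (11.521)²
n ≈ 265.47
Round up to the next whole number: n = 266 per group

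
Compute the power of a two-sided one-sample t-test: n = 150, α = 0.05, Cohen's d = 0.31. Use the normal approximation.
Power ≈ 0.97

Power calculation (one-sample t-test, normal approximation):
z_β = d · √n - z_{α/2}
z_β = 0.31 · √150 - 1.960
z_β = 0.31 · 12.247 - 1.960
z_β = 1.837

Power = Φ(z_β) = Φ(1.837) ≈ 0.967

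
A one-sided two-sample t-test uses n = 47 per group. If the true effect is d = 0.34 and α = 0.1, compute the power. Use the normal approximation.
Power ≈ 0.64

Power calculation (two-sample t-test, normal approximation):
z_β = d · √(n/2) - z_α
z_β = 0.34 · √(47/2) - 1.282
z_β = 0.34 · 4.848 - 1.282
z_β = 0.367

Power = Φ(z_β) = Φ(0.367) ≈ 0.643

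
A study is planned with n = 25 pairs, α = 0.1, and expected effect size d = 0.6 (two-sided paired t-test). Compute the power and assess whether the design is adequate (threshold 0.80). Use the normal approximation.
Power ≈ 0.91; the study is adequately powered (power ≥ 0.80)

Power calculation (paired t-test, normal approximation):
z_β = d · √n - z_{α/2}
z_β = 0.6 · √25 - 1.645
z_β = 0.6 · 5.000 - 1.645
z_β = 1.355

Power = Φ(z_β) = Φ(1.355) ≈ 0.912

Effect size d = 0.6 is medium by Cohen's convention (0.2/0.5/0.8).

Threshold: power ≥ 0.80 is conventionally adequate.
Power ≈ 0.91 → the study is adequately powered (power ≥ 0.80).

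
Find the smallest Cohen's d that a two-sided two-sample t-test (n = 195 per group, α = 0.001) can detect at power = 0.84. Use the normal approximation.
d ≈ 0.43

Minimum detectable effect (two-sample t-test, normal approximation):
d = (z_{α/2} + z_β) / √(n/2)
d = (3.291 + 0.994) / √(195/2)
d = 4.285 / 9.874
d ≈ 0.43

By Cohen's convention (0.2 small / 0.5 medium / 0.8 large): small effect.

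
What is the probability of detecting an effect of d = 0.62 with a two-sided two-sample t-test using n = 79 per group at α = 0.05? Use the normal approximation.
Power ≈ 0.97

Power calculation (two-sample t-test, normal approximation):
z_β = d · √(n/2) - z_{α/2}
z_β = 0.62 · √(79/2) - 1.960
z_β = 0.62 · 6.285 - 1.960
z_β = 1.937

Power = Φ(z_β) = Φ(1.937) ≈ 0.974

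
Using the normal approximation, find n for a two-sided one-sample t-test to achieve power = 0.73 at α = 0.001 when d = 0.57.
n = 47

Sample size formula (one-sample t-test, normal approximation):
n = ((z_{α/2} + z_β) / d)²

z_{α/2} = 3.291 (for α = 0.001, two-sided)
z_β = 0.613 (for power = 0.73)
d = 0.57

n = ((3.291 + 0.613) / 0.57)²
n = (6.849)²
n ≈ 46.91
Round up to the next whole number: n = 47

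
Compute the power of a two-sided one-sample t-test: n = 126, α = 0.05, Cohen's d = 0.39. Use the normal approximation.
Power ≈ 0.99

Power calculation (one-sample t-test, normal approximation):
z_β = d · √n - z_{α/2}
z_β = 0.39 · √126 - 1.960
z_β = 0.39 · 11.225 - 1.960
z_β = 2.418

Power = Φ(z_β) = Φ(2.418) ≈ 0.992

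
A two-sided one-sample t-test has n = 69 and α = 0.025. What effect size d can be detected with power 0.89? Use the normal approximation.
d ≈ 0.42

Minimum detectable effect (one-sample t-test, normal approximation):
d = (z_{α/2} + z_β) / √n
d = (2.241 + 1.227) / √69
d = 3.468 / 8.307
d ≈ 0.42

By Cohen's convention (0.2 small / 0.5 medium / 0.8 large): small effect.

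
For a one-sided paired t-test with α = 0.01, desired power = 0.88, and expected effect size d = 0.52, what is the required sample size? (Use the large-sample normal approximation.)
n = 46 pairs

Sample size formula (paired t-test, normal approximation):
n = ((z_α + z_β) / d)²

z_α = 2.326 (for α = 0.01, one-sided)
z_β = 1.175 (for power = 0.88)
d = 0.52

n = ((2.326 + 1.175) / 0.52)²
n = (6.733)²
n ≈ 45.33
Round up to the next whole number: n = 46 pairs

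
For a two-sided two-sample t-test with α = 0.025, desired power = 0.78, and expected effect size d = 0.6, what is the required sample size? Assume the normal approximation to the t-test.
n = 51 per group

Sample size formula (two-sample t-test, normal approximation):
n = 2 · ((z_{α/2} + z_β) / d)²

z_{α/2} = 2.241 (for α = 0.025, two-sided)
z_β = 0.772 (for power = 0.78)
d = 0.6

n = 2 · ((2.241 + 0.772) / 0.6)²
n = 2 · (5.022)²
n ≈ 50.44
Round up to the next whole number: n = 51 per group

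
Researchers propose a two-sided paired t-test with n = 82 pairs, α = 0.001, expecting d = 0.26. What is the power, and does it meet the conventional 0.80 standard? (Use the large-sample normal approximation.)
Power ≈ 0.17; the study is underpowered (power < 0.80)

Power calculation (paired t-test, normal approximation):
z_β = d · √n - z_{α/2}
z_β = 0.26 · √82 - 3.291
z_β = 0.26 · 9.055 - 3.291
z_β = -0.936

Power = Φ(z_β) = Φ(-0.936) ≈ 0.175

Effect size d = 0.26 is small by Cohen's convention (0.2/0.5/0.8).

Threshold: power ≥ 0.80 is conventionally adequate.
Power ≈ 0.17 → the study is underpowered (power < 0.80).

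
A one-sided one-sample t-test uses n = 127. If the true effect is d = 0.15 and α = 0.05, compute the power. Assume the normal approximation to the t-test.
Power ≈ 0.52

Power calculation (one-sample t-test, normal approximation):
z_β = d · √n - z_α
z_β = 0.15 · √127 - 1.645
z_β = 0.15 · 11.269 - 1.645
z_β = 0.046

Power = Φ(z_β) = Φ(0.046) ≈ 0.518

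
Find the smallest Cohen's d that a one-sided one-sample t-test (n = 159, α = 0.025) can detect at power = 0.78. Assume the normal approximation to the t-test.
d ≈ 0.22

Minimum detectable effect (one-sample t-test, normal approximation):
d = (z_α + z_β) / √n
d = (1.960 + 0.772) / √159
d = 2.732 / 12.610
d ≈ 0.22

By Cohen's convention (0.2 small / 0.5 medium / 0.8 large): small effect.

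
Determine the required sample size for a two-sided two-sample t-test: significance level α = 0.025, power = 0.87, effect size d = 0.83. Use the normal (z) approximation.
n = 33 per group

Sample size formula (two-sample t-test, normal approximation):
n = 2 · ((z_{α/2} + z_β) / d)²

z_{α/2} = 2.241 (for α = 0.025, two-sided)
z_β = 1.126 (for power = 0.87)
d = 0.83

n = 2 · ((2.241 + 1.126) / 0.83)²
n = 2 · (4.057)²
n ≈ 32.92
Round up to the next whole number: n = 33 per group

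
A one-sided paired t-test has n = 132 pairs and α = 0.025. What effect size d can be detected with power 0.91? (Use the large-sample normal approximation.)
d ≈ 0.29

Minimum detectable effect (paired t-test, normal approximation):
d = (z_α + z_β) / √n
d = (1.960 + 1.341) / √132
d = 3.301 / 11.489
d ≈ 0.29

By Cohen's convention (0.2 small / 0.5 medium / 0.8 large): small effect.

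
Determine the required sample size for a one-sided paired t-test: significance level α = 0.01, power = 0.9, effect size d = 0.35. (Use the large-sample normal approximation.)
n = 107 pairs

Sample size formula (paired t-test, normal approximation):
n = ((z_α + z_β) / d)²

z_α = 2.326 (for α = 0.01, one-sided)
z_β = 1.282 (for power = 0.9)
d = 0.35

n = ((2.326 + 1.282) / 0.35)²
n = (10.309)²
n ≈ 106.28
Round up to the next whole number: n = 107 pairs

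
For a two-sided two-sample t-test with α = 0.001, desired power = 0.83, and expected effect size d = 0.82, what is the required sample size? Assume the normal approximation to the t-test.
n = 54 per group

Sample size formula (two-sample t-test, normal approximation):
n = 2 · ((z_{α/2} + z_β) / d)²

z_{α/2} = 3.291 (for α = 0.001, two-sided)
z_β = 0.954 (for power = 0.83)
d = 0.82

n = 2 · ((3.291 + 0.954) / 0.82)²
n = 2 · (5.177)²
n ≈ 53.60
Round up to the next whole number: n = 54 per group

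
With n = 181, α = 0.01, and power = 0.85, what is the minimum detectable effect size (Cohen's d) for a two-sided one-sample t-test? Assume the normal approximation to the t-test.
d ≈ 0.27

Minimum detectable effect (one-sample t-test, normal approximation):
d = (z_{α/2} + z_β) / √n
d = (2.576 + 1.036) / √181
d = 3.612 / 13.454
d ≈ 0.27

By Cohen's convention (0.2 small / 0.5 medium / 0.8 large): small effect.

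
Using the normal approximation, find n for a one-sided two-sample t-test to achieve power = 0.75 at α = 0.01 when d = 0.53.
n = 65 per group

Sample size formula (two-sample t-test, normal approximation):
n = 2 · ((z_α + z_β) / d)²

z_α = 2.326 (for α = 0.01, one-sided)
z_β = 0.674 (for power = 0.75)
d = 0.53

n = 2 · ((2.326 + 0.674) / 0.53)²
n = 2 · (5.660)²
n ≈ 64.07
Round up to the next whole number: n = 65 per group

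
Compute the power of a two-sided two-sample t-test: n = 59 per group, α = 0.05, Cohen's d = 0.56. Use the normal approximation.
Power ≈ 0.86

Power calculation (two-sample t-test, normal approximation):
z_β = d · √(n/2) - z_{α/2}
z_β = 0.56 · √(59/2) - 1.960
z_β = 0.56 · 5.431 - 1.960
z_β = 1.082

Power = Φ(z_β) = Φ(1.082) ≈ 0.860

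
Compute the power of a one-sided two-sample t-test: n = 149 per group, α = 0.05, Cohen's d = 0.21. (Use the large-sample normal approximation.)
Power ≈ 0.57

Power calculation (two-sample t-test, normal approximation):
z_β = d · √(n/2) - z_α
z_β = 0.21 · √(149/2) - 1.645
z_β = 0.21 · 8.631 - 1.645
z_β = 0.168

Power = Φ(z_β) = Φ(0.168) ≈ 0.567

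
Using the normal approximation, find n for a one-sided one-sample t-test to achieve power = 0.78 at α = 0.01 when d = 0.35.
n = 79

Sample size formula (one-sample t-test, normal approximation):
n = ((z_α + z_β) / d)²

z_α = 2.326 (for α = 0.01, one-sided)
z_β = 0.772 (for power = 0.78)
d = 0.35

n = ((2.326 + 0.772) / 0.35)²
n = (8.851)²
n ≈ 78.34
Round up to the next whole number: n = 79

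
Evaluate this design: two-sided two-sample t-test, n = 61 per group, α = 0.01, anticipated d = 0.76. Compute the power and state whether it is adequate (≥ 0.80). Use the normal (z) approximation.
Power ≈ 0.95; the study is adequately powered (power ≥ 0.80)

Power calculation (two-sample t-test, normal approximation):
z_β = d · √(n/2) - z_{α/2}
z_β = 0.76 · √(61/2) - 2.576
z_β = 0.76 · 5.523 - 2.576
z_β = 1.621

Power = Φ(z_β) = Φ(1.621) ≈ 0.948

Effect size d = 0.76 is medium by Cohen's convention (0.2/0.5/0.8).

Threshold: power ≥ 0.80 is conventionally adequate.
Power ≈ 0.95 → the study is adequately powered (power ≥ 0.80).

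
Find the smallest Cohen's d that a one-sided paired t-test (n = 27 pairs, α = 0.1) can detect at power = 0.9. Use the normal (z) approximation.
d ≈ 0.49

Minimum detectable effect (paired t-test, normal approximation):
d = (z_α + z_β) / √n
d = (1.282 + 1.282) / √27
d = 2.563 / 5.196
d ≈ 0.49

By Cohen's convention (0.2 small / 0.5 medium / 0.8 large): small effect.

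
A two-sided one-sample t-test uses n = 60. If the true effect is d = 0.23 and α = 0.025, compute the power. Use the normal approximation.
Power ≈ 0.32

Power calculation (one-sample t-test, normal approximation):
z_β = d · √n - z_{α/2}
z_β = 0.23 · √60 - 2.241
z_β = 0.23 · 7.746 - 2.241
z_β = -0.460

Power = Φ(z_β) = Φ(-0.460) ≈ 0.323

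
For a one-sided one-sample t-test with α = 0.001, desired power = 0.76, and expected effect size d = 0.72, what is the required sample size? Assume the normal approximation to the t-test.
n = 28

Sample size formula (one-sample t-test, normal approximation):
n = ((z_α + z_β) / d)²

z_α = 3.090 (for α = 0.001, one-sided)
z_β = 0.706 (for power = 0.76)
d = 0.72

n = ((3.090 + 0.706) / 0.72)²
n = (5.272)²
n ≈ 27.79
Round up to the next whole number: n = 28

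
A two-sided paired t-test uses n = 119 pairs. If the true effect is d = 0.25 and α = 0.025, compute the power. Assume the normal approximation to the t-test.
Power ≈ 0.69

Power calculation (paired t-test, normal approximation):
z_β = d · √n - z_{α/2}
z_β = 0.25 · √119 - 2.241
z_β = 0.25 · 10.909 - 2.241
z_β = 0.486

Power = Φ(z_β) = Φ(0.486) ≈ 0.686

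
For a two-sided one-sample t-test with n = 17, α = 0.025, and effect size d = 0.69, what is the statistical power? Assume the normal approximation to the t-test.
Power ≈ 0.73

Power calculation (one-sample t-test, normal approximation):
z_β = d · √n - z_{α/2}
z_β = 0.69 · √17 - 2.241
z_β = 0.69 · 4.123 - 2.241
z_β = 0.604

Power = Φ(z_β) = Φ(0.604) ≈ 0.727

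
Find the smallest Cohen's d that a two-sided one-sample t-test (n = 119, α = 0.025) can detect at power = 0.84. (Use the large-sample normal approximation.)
d ≈ 0.30

Minimum detectable effect (one-sample t-test, normal approximation):
d = (z_{α/2} + z_β) / √n
d = (2.241 + 0.994) / √119
d = 3.236 / 10.909
d ≈ 0.30

By Cohen's convention (0.2 small / 0.5 medium / 0.8 large): small effect.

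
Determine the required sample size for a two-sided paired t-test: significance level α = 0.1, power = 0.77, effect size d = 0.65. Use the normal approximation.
n = 14 pairs

Sample size formula (paired t-test, normal approximation):
n = ((z_{α/2} + z_β) / d)²

z_{α/2} = 1.645 (for α = 0.1, two-sided)
z_β = 0.739 (for power = 0.77)
d = 0.65

n = ((1.645 + 0.739) / 0.65)²
n = (3.668)²
n ≈ 13.45
Round up to the next whole number: n = 14 pairs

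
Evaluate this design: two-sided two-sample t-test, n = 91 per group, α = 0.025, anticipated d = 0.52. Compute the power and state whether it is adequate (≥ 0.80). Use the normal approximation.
Power ≈ 0.90; the study is adequately powered (power ≥ 0.80)

Power calculation (two-sample t-test, normal approximation):
z_β = d · √(n/2) - z_{α/2}
z_β = 0.52 · √(91/2) - 2.241
z_β = 0.52 · 6.745 - 2.241
z_β = 1.266

Power = Φ(z_β) = Φ(1.266) ≈ 0.897

Effect size d = 0.52 is medium by Cohen's convention (0.2/0.5/0.8).

Threshold: power ≥ 0.80 is conventionally adequate.
Power ≈ 0.90 → the study is adequately powered (power ≥ 0.80).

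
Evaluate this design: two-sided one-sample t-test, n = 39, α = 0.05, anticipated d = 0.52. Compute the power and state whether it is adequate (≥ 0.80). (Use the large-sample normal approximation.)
Power ≈ 0.90; the study is adequately powered (power ≥ 0.80)

Power calculation (one-sample t-test, normal approximation):
z_β = d · √n - z_{α/2}
z_β = 0.52 · √39 - 1.960
z_β = 0.52 · 6.245 - 1.960
z_β = 1.287

Power = Φ(z_β) = Φ(1.287) ≈ 0.901

Effect size d = 0.52 is medium by Cohen's convention (0.2/0.5/0.8).

Threshold: power ≥ 0.80 is conventionally adequate.
Power ≈ 0.90 → the study is adequately powered (power ≥ 0.80).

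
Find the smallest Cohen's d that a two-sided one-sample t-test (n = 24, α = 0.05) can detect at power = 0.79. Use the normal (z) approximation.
d ≈ 0.56

Minimum detectable effect (one-sample t-test, normal approximation):
d = (z_{α/2} + z_β) / √n
d = (1.960 + 0.806) / √24
d = 2.766 / 4.899
d ≈ 0.56

By Cohen's convention (0.2 small / 0.5 medium / 0.8 large): medium effect.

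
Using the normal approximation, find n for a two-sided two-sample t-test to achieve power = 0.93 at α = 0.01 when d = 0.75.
n = 59 per group

Sample size formula (two-sample t-test, normal approximation):
n = 2 · ((z_{α/2} + z_β) / d)²

z_{α/2} = 2.576 (for α = 0.01, two-sided)
z_β = 1.476 (for power = 0.93)
d = 0.75

n = 2 · ((2.576 + 1.476) / 0.75)²
n = 2 · (5.403)²
n ≈ 58.38
Round up to the next whole number: n = 59 per group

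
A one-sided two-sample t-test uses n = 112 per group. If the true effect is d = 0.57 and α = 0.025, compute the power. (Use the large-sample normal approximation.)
Power ≈ 0.99

Power calculation (two-sample t-test, normal approximation):
z_β = d · √(n/2) - z_α
z_β = 0.57 · √(112/2) - 1.960
z_β = 0.57 · 7.483 - 1.960
z_β = 2.306

Power = Φ(z_β) = Φ(2.306) ≈ 0.989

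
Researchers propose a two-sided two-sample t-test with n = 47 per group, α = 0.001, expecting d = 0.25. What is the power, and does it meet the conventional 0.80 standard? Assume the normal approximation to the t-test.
Power ≈ 0.02; the study is underpowered (power < 0.80)

Power calculation (two-sample t-test, normal approximation):
z_β = d · √(n/2) - z_{α/2}
z_β = 0.25 · √(47/2) - 3.291
z_β = 0.25 · 4.848 - 3.291
z_β = -2.079

Power = Φ(z_β) = Φ(-2.079) ≈ 0.019

Effect size d = 0.25 is small by Cohen's convention (0.2/0.5/0.8).

Threshold: power ≥ 0.80 is conventionally adequate.
Power ≈ 0.02 → the study is underpowered (power < 0.80).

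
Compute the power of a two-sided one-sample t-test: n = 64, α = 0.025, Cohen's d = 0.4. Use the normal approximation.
Power ≈ 0.83

Power calculation (one-sample t-test, normal approximation):
z_β = d · √n - z_{α/2}
z_β = 0.4 · √64 - 2.241
z_β = 0.4 · 8.000 - 2.241
z_β = 0.959

Power = Φ(z_β) = Φ(0.959) ≈ 0.831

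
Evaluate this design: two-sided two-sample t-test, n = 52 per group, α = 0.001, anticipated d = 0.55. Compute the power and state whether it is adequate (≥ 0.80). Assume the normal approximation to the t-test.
Power ≈ 0.31; the study is underpowered (power < 0.80)

Power calculation (two-sample t-test, normal approximation):
z_β = d · √(n/2) - z_{α/2}
z_β = 0.55 · √(52/2) - 3.291
z_β = 0.55 · 5.099 - 3.291
z_β = -0.486

Power = Φ(z_β) = Φ(-0.486) ≈ 0.313

Effect size d = 0.55 is medium by Cohen's convention (0.2/0.5/0.8).

Threshold: power ≥ 0.80 is conventionally adequate.
Power ≈ 0.31 → the study is underpowered (power < 0.80).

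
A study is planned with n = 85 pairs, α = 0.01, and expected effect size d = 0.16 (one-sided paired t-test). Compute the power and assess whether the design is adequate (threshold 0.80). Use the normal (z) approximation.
Power ≈ 0.20; the study is underpowered (power < 0.80)

Power calculation (paired t-test, normal approximation):
z_β = d · √n - z_α
z_β = 0.16 · √85 - 2.326
z_β = 0.16 · 9.220 - 2.326
z_β = -0.851

Power = Φ(z_β) = Φ(-0.851) ≈ 0.197

Effect size d = 0.16 is very small by Cohen's convention (0.2/0.5/0.8).

Threshold: power ≥ 0.80 is conventionally adequate.
Power ≈ 0.20 → the study is underpowered (power < 0.80).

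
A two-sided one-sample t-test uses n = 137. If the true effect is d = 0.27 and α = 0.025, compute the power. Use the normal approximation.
Power ≈ 0.82

Power calculation (one-sample t-test, normal approximation):
z_β = d · √n - z_{α/2}
z_β = 0.27 · √137 - 2.241
z_β = 0.27 · 11.705 - 2.241
z_β = 0.919

Power = Φ(z_β) = Φ(0.919) ≈ 0.821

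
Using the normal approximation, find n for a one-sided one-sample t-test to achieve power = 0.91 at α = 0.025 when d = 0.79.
n = 18

Sample size formula (one-sample t-test, normal approximation):
n = ((z_α + z_β) / d)²

z_α = 1.960 (for α = 0.025, one-sided)
z_β = 1.341 (for power = 0.91)
d = 0.79

n = ((1.960 + 1.341) / 0.79)²
n = (4.178)²
n ≈ 17.46
Round up to the next whole number: n = 18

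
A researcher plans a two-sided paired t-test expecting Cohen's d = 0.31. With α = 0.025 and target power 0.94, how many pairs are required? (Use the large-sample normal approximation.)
n = 150 pairs

Sample size formula (paired t-test, normal approximation):
n = ((z_{α/2} + z_β) / d)²

z_{α/2} = 2.241 (for α = 0.025, two-sided)
z_β = 1.555 (for power = 0.94)
d = 0.31

n = ((2.241 + 1.555) / 0.31)²
n = (12.245)²
n ≈ 149.94
Round up to the next whole number: n = 150 pairs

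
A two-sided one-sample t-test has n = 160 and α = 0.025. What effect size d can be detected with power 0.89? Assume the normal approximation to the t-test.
d ≈ 0.27

Minimum detectable effect (one-sample t-test, normal approximation):
d = (z_{α/2} + z_β) / √n
d = (2.241 + 1.227) / √160
d = 3.468 / 12.649
d ≈ 0.27

By Cohen's convention (0.2 small / 0.5 medium / 0.8 large): small effect.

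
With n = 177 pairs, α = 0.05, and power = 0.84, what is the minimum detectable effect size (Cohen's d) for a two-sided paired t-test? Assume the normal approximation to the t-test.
d ≈ 0.22

Minimum detectable effect (paired t-test, normal approximation):
d = (z_{α/2} + z_β) / √n
d = (1.960 + 0.994) / √177
d = 2.954 / 13.304
d ≈ 0.22

By Cohen's convention (0.2 small / 0.5 medium / 0.8 large): small effect.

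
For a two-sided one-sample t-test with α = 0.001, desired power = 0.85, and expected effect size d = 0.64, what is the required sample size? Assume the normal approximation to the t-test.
n = 46

Sample size formula (one-sample t-test, normal approximation):
n = ((z_{α/2} + z_β) / d)²

z_{α/2} = 3.291 (for α = 0.001, two-sided)
z_β = 1.036 (for power = 0.85)
d = 0.64

n = ((3.291 + 1.036) / 0.64)²
n = (6.761)²
n ≈ 45.71
Round up to the next whole number: n = 46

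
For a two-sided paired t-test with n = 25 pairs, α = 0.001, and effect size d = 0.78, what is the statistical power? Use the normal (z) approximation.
Power ≈ 0.73

Power calculation (paired t-test, normal approximation):
z_β = d · √n - z_{α/2}
z_β = 0.78 · √25 - 3.291
z_β = 0.78 · 5.000 - 3.291
z_β = 0.609

Power = Φ(z_β) = Φ(0.609) ≈ 0.729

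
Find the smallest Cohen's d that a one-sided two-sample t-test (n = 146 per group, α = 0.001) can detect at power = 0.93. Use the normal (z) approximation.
d ≈ 0.53

Minimum detectable effect (two-sample t-test, normal approximation):
d = (z_α + z_β) / √(n/2)
d = (3.090 + 1.476) / √(146/2)
d = 4.566 / 8.544
d ≈ 0.53

By Cohen's convention (0.2 small / 0.5 medium / 0.8 large): medium effect.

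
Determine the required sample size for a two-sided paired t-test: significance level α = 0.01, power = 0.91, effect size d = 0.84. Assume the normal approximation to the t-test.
n = 22 pairs

Sample size formula (paired t-test, normal approximation):
n = ((z_{α/2} + z_β) / d)²

z_{α/2} = 2.576 (for α = 0.01, two-sided)
z_β = 1.341 (for power = 0.91)
d = 0.84

n = ((2.576 + 1.341) / 0.84)²
n = (4.663)²
n ≈ 21.74
Round up to the next whole number: n = 22 pairs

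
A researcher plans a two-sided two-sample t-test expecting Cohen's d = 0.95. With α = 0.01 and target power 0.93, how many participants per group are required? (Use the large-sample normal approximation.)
n = 37 per group

Sample size formula (two-sample t-test, normal approximation):
n = 2 · ((z_{α/2} + z_β) / d)²

z_{α/2} = 2.576 (for α = 0.01, two-sided)
z_β = 1.476 (for power = 0.93)
d = 0.95

n = 2 · ((2.576 + 1.476) / 0.95)²
n = 2 · (4.265)²
n ≈ 36.38
Round up to the next whole number: n = 37 per group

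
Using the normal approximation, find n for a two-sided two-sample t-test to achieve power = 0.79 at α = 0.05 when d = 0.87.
n = 21 per group

Sample size formula (two-sample t-test, normal approximation):
n = 2 · ((z_{α/2} + z_β) / d)²

z_{α/2} = 1.960 (for α = 0.05, two-sided)
z_β = 0.806 (for power = 0.79)
d = 0.87

n = 2 · ((1.960 + 0.806) / 0.87)²
n = 2 · (3.179)²
n ≈ 20.21
Round up to the next whole number: n = 21 per group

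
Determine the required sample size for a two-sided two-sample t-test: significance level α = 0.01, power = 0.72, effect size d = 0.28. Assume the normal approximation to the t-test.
n = 255 per group

Sample size formula (two-sample t-test, normal approximation):
n = 2 · ((z_{α/2} + z_β) / d)²

z_{α/2} = 2.576 (for α = 0.01, two-sided)
z_β = 0.583 (for power = 0.72)
d = 0.28

n = 2 · ((2.576 + 0.583) / 0.28)²
n = 2 · (11.282)²
n ≈ 254.57
Round up to the next whole number: n = 255 per group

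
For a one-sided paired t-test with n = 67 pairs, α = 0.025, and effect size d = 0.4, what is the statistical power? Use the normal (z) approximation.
Power ≈ 0.91

Power calculation (paired t-test, normal approximation):
z_β = d · √n - z_α
z_β = 0.4 · √67 - 1.960
z_β = 0.4 · 8.185 - 1.960
z_β = 1.314

Power = Φ(z_β) = Φ(1.314) ≈ 0.906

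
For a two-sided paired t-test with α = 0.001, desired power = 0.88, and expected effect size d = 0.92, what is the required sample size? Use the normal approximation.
n = 24 pairs

Sample size formula (paired t-test, normal approximation):
n = ((z_{α/2} + z_β) / d)²

z_{α/2} = 3.291 (for α = 0.001, two-sided)
z_β = 1.175 (for power = 0.88)
d = 0.92

n = ((3.291 + 1.175) / 0.92)²
n = (4.854)²
n ≈ 23.56
Round up to the next whole number: n = 24 pairs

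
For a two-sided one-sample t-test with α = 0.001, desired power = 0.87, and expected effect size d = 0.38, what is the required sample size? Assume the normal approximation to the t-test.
n = 136

Sample size formula (one-sample t-test, normal approximation):
n = ((z_{α/2} + z_β) / d)²

z_{α/2} = 3.291 (for α = 0.001, two-sided)
z_β = 1.126 (for power = 0.87)
d = 0.38

n = ((3.291 + 1.126) / 0.38)²
n = (11.624)²
n ≈ 135.12
Round up to the next whole number: n = 136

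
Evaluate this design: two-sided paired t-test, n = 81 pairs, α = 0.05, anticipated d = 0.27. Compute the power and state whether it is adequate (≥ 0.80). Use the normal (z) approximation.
Power ≈ 0.68; the study is underpowered (power < 0.80)

Power calculation (paired t-test, normal approximation):
z_β = d · √n - z_{α/2}
z_β = 0.27 · √81 - 1.960
z_β = 0.27 · 9.000 - 1.960
z_β = 0.470

Power = Φ(z_β) = Φ(0.470) ≈ 0.681

Effect size d = 0.27 is small by Cohen's convention (0.2/0.5/0.8).

Threshold: power ≥ 0.80 is conventionally adequate.
Power ≈ 0.68 → the study is underpowered (power < 0.80).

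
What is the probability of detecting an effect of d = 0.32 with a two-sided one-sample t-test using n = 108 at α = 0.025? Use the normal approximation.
Power ≈ 0.86

Power calculation (one-sample t-test, normal approximation):
z_β = d · √n - z_{α/2}
z_β = 0.32 · √108 - 2.241
z_β = 0.32 · 10.392 - 2.241
z_β = 1.084

Power = Φ(z_β) = Φ(1.084) ≈ 0.861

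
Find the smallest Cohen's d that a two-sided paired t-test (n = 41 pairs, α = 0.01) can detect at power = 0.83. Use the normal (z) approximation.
d ≈ 0.55

Minimum detectable effect (paired t-test, normal approximation):
d = (z_{α/2} + z_β) / √n
d = (2.576 + 0.954) / √41
d = 3.530 / 6.403
d ≈ 0.55

By Cohen's convention (0.2 small / 0.5 medium / 0.8 large): medium effect.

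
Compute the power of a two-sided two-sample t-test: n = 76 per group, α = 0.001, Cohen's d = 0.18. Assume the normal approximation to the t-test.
Power ≈ 0.01

Power calculation (two-sample t-test, normal approximation):
z_β = d · √(n/2) - z_{α/2}
z_β = 0.18 · √(76/2) - 3.291
z_β = 0.18 · 6.164 - 3.291
z_β = -2.181

Power = Φ(z_β) = Φ(-2.181) ≈ 0.015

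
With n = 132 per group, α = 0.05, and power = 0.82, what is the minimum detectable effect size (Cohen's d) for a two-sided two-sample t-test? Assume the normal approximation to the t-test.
d ≈ 0.35

Minimum detectable effect (two-sample t-test, normal approximation):
d = (z_{α/2} + z_β) / √(n/2)
d = (1.960 + 0.915) / √(132/2)
d = 2.875 / 8.124
d ≈ 0.35

By Cohen's convention (0.2 small / 0.5 medium / 0.8 large): small effect.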